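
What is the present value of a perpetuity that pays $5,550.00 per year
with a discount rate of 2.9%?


Formula: PV = C / r
Substituting: PV = $5,550.00 / 0.029
PV = $191,379.31

$191,379.31


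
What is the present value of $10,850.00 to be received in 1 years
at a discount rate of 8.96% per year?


Formula: PV = FV / (1 + r)^n
Substituting: PV = $10,850.00 / (1 + 0.0896)^1
Discount factor: (1.0896)^1 = 1.0896
PV = $10,850.00 / 1.0896 = $9,957.78

$9,957.78


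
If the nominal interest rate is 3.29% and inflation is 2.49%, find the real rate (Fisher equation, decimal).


Formula: (1 + r_real) = (1 + r_nom) / (1 + inflation)
Substituting: (1 + r_real) = 1.0329 / 1.0249
(1 + r_real) = 1.007806
r_real = 1.007806 - 1 = 0.007806

0.007806


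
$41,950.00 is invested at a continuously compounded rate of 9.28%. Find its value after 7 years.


Formula: FV = P * e^(r*t)
Exponent: r*t = 0.0928 * 7 = 0.6496
e^(0.6496) = 1.914775
FV = $41,950.00 * 1.914775 = $80,324.80

$80,324.80


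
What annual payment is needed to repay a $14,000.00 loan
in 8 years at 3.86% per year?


Formula: PMT = PV * r / (1 - (1+r)^(-n))
Denominator: 1 - (1 + 0.0386)^(-8) = 0.261393
Numerator: $14,000.00 * 0.0386 = 540.4
PMT = 540.4 / 0.261393 = $2,067.39

$2,067.39


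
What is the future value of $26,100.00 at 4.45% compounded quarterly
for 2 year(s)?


Formula: FV = P * (1 + r/m)^(m*t)
Period rate: r/m = 0.0445 / 4 = 0.011125
Total periods: m*t = 4 * 2 = 8
Growth factor: (1 + 0.011125)^8 = 1.092544
FV = $26,100.00 * 1.092544 = $28,515.39

$28,515.39


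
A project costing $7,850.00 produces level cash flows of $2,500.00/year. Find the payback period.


Formula: Payback = investment / annual cash flow
Substituting: Payback = $7,850.00 / $2,500.00
Payback = 3.14 years

3.14 years


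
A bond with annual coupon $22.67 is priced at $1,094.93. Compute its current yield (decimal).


Formula: Current yield = annual coupon / price
Substituting: CY = $22.67 / $1,094.93
CY = 0.020705

0.020705


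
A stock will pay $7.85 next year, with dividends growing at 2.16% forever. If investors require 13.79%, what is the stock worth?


Formula: P = D1 / (r - g)
Spread: r - g = 0.1379 - 0.0216 = 0.1163
Substituting: P = $7.85 / 0.1163
P = $67.50

$67.50


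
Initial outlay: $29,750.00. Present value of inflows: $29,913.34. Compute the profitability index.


Formula: PI = PV(cash flows) / initial investment
Substituting: PI = $29,913.34 / $29,750.00
PI = 1.0055

1.0055


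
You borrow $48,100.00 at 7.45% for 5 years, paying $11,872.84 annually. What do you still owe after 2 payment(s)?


Formula: Balance = PV*(1+r)^k - PMT*((1+r)^k - 1)/r
Growth: (1 + 0.0745)^2 = 1.15455
Accumulated factor: ((1+r)^k - 1)/r = 2.0745
Balance = $48,100.00 * 1.15455 - $11,872.84 * 2.0745
Balance = $30,903.66

$30,903.66


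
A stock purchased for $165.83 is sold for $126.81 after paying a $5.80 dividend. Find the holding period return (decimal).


Formula: HPR = (P1 - P0 + D) / P0
Gain: $126.81 - $165.83 + $5.80 = -$33.22
HPR = -$33.22 / $165.83 = -0.2003

-0.2003


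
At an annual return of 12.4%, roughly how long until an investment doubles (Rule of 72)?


Formula: Years ≈ 72 / r
Substituting: Years ≈ 72 / 12.4
Years ≈ 5.8

5.8 years


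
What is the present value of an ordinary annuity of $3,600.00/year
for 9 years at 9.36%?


Formula: PV = PMT * (1 - (1+r)^(-n)) / r
Discount factor: (1 + 0.0936)^(-9) = 0.446965
Bracket: 1 - 0.446965 = 0.553035
PV = $3,600.00 * 0.553035 / 0.0936 = $21,270.58

$21,270.58


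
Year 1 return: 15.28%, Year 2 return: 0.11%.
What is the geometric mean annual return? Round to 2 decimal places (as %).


Formula: Geometric mean = ((1+r1)*(1+r2))^(1/2) - 1
Product: (1 + 0.1528) * (1 + 0.0011) = 1.1528 * 1.0011 = 1.154068
Square root: 1.154068^0.5 = 1.074276
Geometric mean = 1.074276 - 1 = 0.074276
As percentage: 7.43%

7.43%


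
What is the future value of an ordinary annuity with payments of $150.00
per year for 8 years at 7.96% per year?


Formula: FV = PMT * ((1+r)^n - 1) / r
Growth factor: (1 + 0.0796)^8 = 1.845453
Numerator: 1.845453 - 1 = 0.845453
FV = $150.00 * 0.845453 / 0.0796 = $1,593.19

$1,593.19


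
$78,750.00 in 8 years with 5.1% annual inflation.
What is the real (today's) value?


Formula: Real value = nominal / (1 + inflation)^years
Price level: (1 + 0.051)^8 = 1.48875
Real value = $78,750.00 / 1.48875 = $52,896.73

$52,896.73


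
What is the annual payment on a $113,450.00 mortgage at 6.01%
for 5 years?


Formula: PMT = PV * r / (1 - (1+r)^(-n))
Denominator: 1 - (1 + 0.0601)^(-5) = 0.253094
Numerator: $113,450.00 * 0.0601 = 6818.345
PMT = 6818.345 / 0.253094 = $26,939.95

$26,939.95


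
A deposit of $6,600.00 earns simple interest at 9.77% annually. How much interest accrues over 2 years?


Formula: I = P * r * t
Substituting: I = $6,600.00 * 0.0977 * 2
Step: I = $6,600.00 * 0.1954
I = $1,289.64

$1,289.64


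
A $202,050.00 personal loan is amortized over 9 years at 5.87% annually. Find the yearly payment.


Formula: PMT = PV * r / (1 - (1+r)^(-n))
Denominator: 1 - (1 + 0.0587)^(-9) = 0.401528
Numerator: $202,050.00 * 0.0587 = 11860.335
PMT = 11860.335 / 0.401528 = $29,538.00

$29,538.00


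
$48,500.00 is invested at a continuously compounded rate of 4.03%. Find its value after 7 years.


Formula: FV = P * e^(r*t)
Exponent: r*t = 0.0403 * 7 = 0.2821
e^(0.2821) = 1.325911
FV = $48,500.00 * 1.325911 = $64,306.70

$64,306.70


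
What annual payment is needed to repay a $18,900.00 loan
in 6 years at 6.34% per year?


Formula: PMT = PV * r / (1 - (1+r)^(-n))
Denominator: 1 - (1 + 0.0634)^(-6) = 0.308456
Numerator: $18,900.00 * 0.0634 = 1198.26
PMT = 1198.26 / 0.308456 = $3,884.71

$3,884.71


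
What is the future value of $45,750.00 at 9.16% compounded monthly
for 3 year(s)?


Formula: FV = P * (1 + r/m)^(m*t)
Period rate: r/m = 0.0916 / 12 = 0.007633
Total periods: m*t = 12 * 3 = 36
Growth factor: (1 + 0.007633)^36 = 1.314895
FV = $45,750.00 * 1.314895 = $60,156.43

$60,156.43


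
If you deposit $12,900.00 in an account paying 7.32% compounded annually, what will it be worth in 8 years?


Formula: FV = P * (1 + r)^n
Substituting: FV = $12,900.00 * (1 + 0.0732)^8
Growth factor: (1.0732)^8 = 1.759727
FV = $12,900.00 * 1.759727 = $22,700.48

$22,700.48


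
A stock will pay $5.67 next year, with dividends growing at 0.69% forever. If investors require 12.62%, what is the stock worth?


Formula: P = D1 / (r - g)
Spread: r - g = 0.1262 - 0.0069 = 0.1193
Substituting: P = $5.67 / 0.1193
P = $47.53

$47.53


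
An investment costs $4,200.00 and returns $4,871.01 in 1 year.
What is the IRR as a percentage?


Formula: IRR = C1/C0 - 1
Substituting: IRR = $4,871.01 / $4,200.00 - 1
Ratio: 1.159764 - 1 = 0.159764
IRR = 15.9764%

15.9764%


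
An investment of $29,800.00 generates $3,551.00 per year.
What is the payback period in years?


Formula: Payback = investment / annual cash flow
Substituting: Payback = $29,800.00 / $3,551.00
Payback = 8.392 years

8.392 years


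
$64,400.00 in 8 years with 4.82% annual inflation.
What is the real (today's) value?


Formula: Real value = nominal / (1 + inflation)^years
Price level: (1 + 0.0482)^8 = 1.457314
Real value = $64,400.00 / 1.457314 = $44,190.88

$44,190.88


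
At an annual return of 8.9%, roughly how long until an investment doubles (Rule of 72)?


Formula: Years ≈ 72 / r
Substituting: Years ≈ 72 / 8.9
Years ≈ 8.1

8.1 years


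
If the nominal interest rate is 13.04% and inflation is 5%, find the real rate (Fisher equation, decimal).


Formula: (1 + r_real) = (1 + r_nom) / (1 + inflation)
Substituting: (1 + r_real) = 1.1304 / 1.05
(1 + r_real) = 1.076571
r_real = 1.076571 - 1 = 0.076571

0.076571


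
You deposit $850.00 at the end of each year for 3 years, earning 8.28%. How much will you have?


Formula: FV = PMT * ((1+r)^n - 1) / r
Growth factor: (1 + 0.0828)^3 = 1.269535
Numerator: 1.269535 - 1 = 0.269535
FV = $850.00 * 0.269535 / 0.0828 = $2,766.97

$2,766.97


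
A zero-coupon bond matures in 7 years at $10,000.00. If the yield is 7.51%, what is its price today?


Formula: Price = FV / (1 + r)^n
Substituting: Price = $10,000.00 / (1 + 0.0751)^7
Discount factor: (1.0751)^7 = 1.66013
Price = $10,000.00 / 1.66013 = $6,023.63

$6,023.63


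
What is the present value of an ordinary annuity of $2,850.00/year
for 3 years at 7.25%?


Formula: PV = PMT * (1 - (1+r)^(-n)) / r
Discount factor: (1 + 0.0725)^(-3) = 0.810603
Bracket: 1 - 0.810603 = 0.189397
PV = $2,850.00 * 0.189397 / 0.0725 = $7,445.27

$7,445.27


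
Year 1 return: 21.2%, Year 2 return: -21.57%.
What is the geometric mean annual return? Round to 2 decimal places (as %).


Formula: Geometric mean = ((1+r1)*(1+r2))^(1/2) - 1
Product: (1 + 0.212) * (1 + -0.2157) = 1.212 * 0.7843 = 0.950572
Square root: 0.950572^0.5 = 0.974973
Geometric mean = 0.974973 - 1 = -0.025027
As percentage: -2.50%

-2.50%


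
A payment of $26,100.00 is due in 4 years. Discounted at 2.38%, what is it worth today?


Formula: PV = FV / (1 + r)^n
Substituting: PV = $26,100.00 / (1 + 0.0238)^4
Discount factor: (1.0238)^4 = 1.098653
PV = $26,100.00 / 1.098653 = $23,756.37

$23,756.37


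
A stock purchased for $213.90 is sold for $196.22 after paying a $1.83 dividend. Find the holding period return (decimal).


Formula: HPR = (P1 - P0 + D) / P0
Gain: $196.22 - $213.90 + $1.83 = -$15.85
HPR = -$15.85 / $213.90 = -0.0741

-0.0741


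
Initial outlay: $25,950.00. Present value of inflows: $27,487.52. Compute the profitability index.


Formula: PI = PV(cash flows) / initial investment
Substituting: PI = $27,487.52 / $25,950.00
PI = 1.0592

1.0592


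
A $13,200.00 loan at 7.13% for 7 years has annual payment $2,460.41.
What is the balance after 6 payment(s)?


Formula: Balance = PV*(1+r)^k - PMT*((1+r)^k - 1)/r
Growth: (1 + 0.0713)^6 = 1.511704
Accumulated factor: ((1+r)^k - 1)/r = 7.176768
Balance = $13,200.00 * 1.511704 - $2,460.41 * 7.176768
Balance = $2,296.70

$2,296.70


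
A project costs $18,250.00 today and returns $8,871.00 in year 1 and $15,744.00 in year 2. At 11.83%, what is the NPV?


Formula: NPV = C0 + C1/(1+r) + C2/(1+r)^2
Discount C1: $8,871.00 / (1 + 0.1183) = $7,932.58
Discount C2: $15,744.00 / (1 + 0.1183)^2 = $12,589.21
NPV = -$18,250.00 + $7,932.58 + $12,589.21 = $2,271.78

$2,271.78


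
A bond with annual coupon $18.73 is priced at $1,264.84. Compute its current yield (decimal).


Formula: Current yield = annual coupon / price
Substituting: CY = $18.73 / $1,264.84
CY = 0.014808

0.014808


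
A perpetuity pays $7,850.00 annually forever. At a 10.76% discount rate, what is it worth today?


Formula: PV = C / r
Substituting: PV = $7,850.00 / 0.1076
PV = $72,955.39

$72,955.39


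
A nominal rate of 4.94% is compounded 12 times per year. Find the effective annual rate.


Formula: EAR = (1 + r/m)^m - 1
Period rate: r/m = 0.0494 / 12 = 0.004117
Compounding: (1 + 0.004117)^12 = 1.050534
EAR = 1.050534 - 1 = 0.050534

0.050534


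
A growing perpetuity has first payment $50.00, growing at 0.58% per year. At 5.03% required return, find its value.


Formula: PV = C / (r - g)
Spread: r - g = 0.0503 - 0.0058 = 0.0445
Substituting: PV = $50.00 / 0.0445
PV = $1,123.60

$1,123.60


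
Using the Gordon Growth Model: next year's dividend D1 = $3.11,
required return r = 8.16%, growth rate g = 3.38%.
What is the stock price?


Formula: P = D1 / (r - g)
Spread: r - g = 0.0816 - 0.0338 = 0.0478
Substituting: P = $3.11 / 0.0478
P = $65.06

$65.06


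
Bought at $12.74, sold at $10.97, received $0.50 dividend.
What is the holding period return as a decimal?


Formula: HPR = (P1 - P0 + D) / P0
Gain: $10.97 - $12.74 + $0.50 = -$1.27
HPR = -$1.27 / $12.74 = -0.0997

-0.0997


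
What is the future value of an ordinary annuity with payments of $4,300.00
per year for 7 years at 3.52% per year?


Formula: FV = PMT * ((1+r)^n - 1) / r
Growth factor: (1 + 0.0352)^7 = 1.274001
Numerator: 1.274001 - 1 = 0.274001
FV = $4,300.00 * 0.274001 / 0.0352 = $33,471.74

$33,471.74


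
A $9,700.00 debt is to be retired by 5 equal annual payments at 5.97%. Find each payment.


Formula: PMT = PV * r / (1 - (1+r)^(-n))
Denominator: 1 - (1 + 0.0597)^(-5) = 0.251683
Numerator: $9,700.00 * 0.0597 = 579.09
PMT = 579.09 / 0.251683 = $2,300.87

$2,300.87


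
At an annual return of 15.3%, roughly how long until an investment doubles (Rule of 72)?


Formula: Years ≈ 72 / r
Substituting: Years ≈ 72 / 15.3
Years ≈ 4.7

4.7 years


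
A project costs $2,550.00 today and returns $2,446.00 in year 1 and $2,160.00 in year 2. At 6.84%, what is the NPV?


Formula: NPV = C0 + C1/(1+r) + C2/(1+r)^2
Discount C1: $2,446.00 / (1 + 0.0684) = $2,289.40
Discount C2: $2,160.00 / (1 + 0.0684)^2 = $1,892.28
NPV = -$2,550.00 + $2,289.40 + $1,892.28 = $1,631.69

$1,631.69


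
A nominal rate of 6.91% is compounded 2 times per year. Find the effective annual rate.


Formula: EAR = (1 + r/m)^m - 1
Period rate: r/m = 0.0691 / 2 = 0.03455
Compounding: (1 + 0.03455)^2 = 1.070294
EAR = 1.070294 - 1 = 0.070294

0.070294


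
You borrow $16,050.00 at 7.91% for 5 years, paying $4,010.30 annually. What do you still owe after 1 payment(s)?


Formula: Balance = PV*(1+r)^k - PMT*((1+r)^k - 1)/r
Growth: (1 + 0.0791)^1 = 1.0791
Accumulated factor: ((1+r)^k - 1)/r = 1.0
Balance = $16,050.00 * 1.0791 - $4,010.30 * 1.0
Balance = $13,309.26

$13,309.26


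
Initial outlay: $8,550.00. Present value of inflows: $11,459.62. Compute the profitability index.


Formula: PI = PV(cash flows) / initial investment
Substituting: PI = $11,459.62 / $8,550.00
PI = 1.3403

1.3403


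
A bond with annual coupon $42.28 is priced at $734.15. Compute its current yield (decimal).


Formula: Current yield = annual coupon / price
Substituting: CY = $42.28 / $734.15
CY = 0.05759

0.05759


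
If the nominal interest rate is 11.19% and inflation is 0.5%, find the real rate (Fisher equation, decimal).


Formula: (1 + r_real) = (1 + r_nom) / (1 + inflation)
Substituting: (1 + r_real) = 1.1119 / 1.005
(1 + r_real) = 1.106368
r_real = 1.106368 - 1 = 0.106368

0.106368


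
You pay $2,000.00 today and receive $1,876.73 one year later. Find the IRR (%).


Formula: IRR = C1/C0 - 1
Substituting: IRR = $1,876.73 / $2,000.00 - 1
Ratio: 0.938365 - 1 = -0.061635
IRR = -6.1635%

-6.1635%


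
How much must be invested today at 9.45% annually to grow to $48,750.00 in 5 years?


Formula: PV = FV / (1 + r)^n
Substituting: PV = $48,750.00 / (1 + 0.0945)^5
Discount factor: (1.0945)^5 = 1.570648
PV = $48,750.00 / 1.570648 = $31,038.15

$31,038.15


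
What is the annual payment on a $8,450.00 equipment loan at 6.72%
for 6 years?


Formula: PMT = PV * r / (1 - (1+r)^(-n))
Denominator: 1 - (1 + 0.0672)^(-6) = 0.323099
Numerator: $8,450.00 * 0.0672 = 567.84
PMT = 567.84 / 0.323099 = $1,757.48

$1,757.48


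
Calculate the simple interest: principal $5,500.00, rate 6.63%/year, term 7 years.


Formula: I = P * r * t
Substituting: I = $5,500.00 * 0.0663 * 7
Step: I = $5,500.00 * 0.4641
I = $2,552.55

$2,552.55


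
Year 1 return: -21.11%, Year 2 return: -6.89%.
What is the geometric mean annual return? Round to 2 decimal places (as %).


Formula: Geometric mean = ((1+r1)*(1+r2))^(1/2) - 1
Product: (1 + -0.2111) * (1 + -0.0689) = 0.7889 * 0.9311 = 0.734545
Square root: 0.734545^0.5 = 0.857056
Geometric mean = 0.857056 - 1 = -0.142944
As percentage: -14.29%

-14.29%


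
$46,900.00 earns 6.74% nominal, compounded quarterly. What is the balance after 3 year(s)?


Formula: FV = P * (1 + r/m)^(m*t)
Period rate: r/m = 0.0674 / 4 = 0.01685
Total periods: m*t = 4 * 3 = 12
Growth factor: (1 + 0.01685)^12 = 1.222032
FV = $46,900.00 * 1.222032 = $57,313.32

$57,313.32


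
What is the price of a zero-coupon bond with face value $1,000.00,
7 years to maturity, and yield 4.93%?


Formula: Price = FV / (1 + r)^n
Substituting: Price = $1,000.00 / (1 + 0.0493)^7
Discount factor: (1.0493)^7 = 1.400547
Price = $1,000.00 / 1.400547 = $714.01

$714.01


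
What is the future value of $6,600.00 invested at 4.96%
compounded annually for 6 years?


Formula: FV = P * (1 + r)^n
Substituting: FV = $6,600.00 * (1 + 0.0496)^6
Growth factor: (1.0496)^6 = 1.337035
FV = $6,600.00 * 1.337035 = $8,824.43

$8,824.43


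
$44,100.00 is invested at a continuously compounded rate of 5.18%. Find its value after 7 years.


Formula: FV = P * e^(r*t)
Exponent: r*t = 0.0518 * 7 = 0.3626
e^(0.3626) = 1.437061
FV = $44,100.00 * 1.437061 = $63,374.39

$63,374.39


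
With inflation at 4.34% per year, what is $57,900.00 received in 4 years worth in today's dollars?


Formula: Real value = nominal / (1 + inflation)^years
Price level: (1 + 0.0434)^4 = 1.185232
Real value = $57,900.00 / 1.185232 = $48,851.20

$48,851.20


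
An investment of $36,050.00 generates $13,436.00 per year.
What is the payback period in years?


Formula: Payback = investment / annual cash flow
Substituting: Payback = $36,050.00 / $13,436.00
Payback = 2.6831 years

2.6831 years


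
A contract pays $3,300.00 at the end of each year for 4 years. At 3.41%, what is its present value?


Formula: PV = PMT * (1 - (1+r)^(-n)) / r
Discount factor: (1 + 0.0341)^(-4) = 0.87448
Bracket: 1 - 0.87448 = 0.12552
PV = $3,300.00 * 0.12552 / 0.0341 = $12,147.10

$12,147.10


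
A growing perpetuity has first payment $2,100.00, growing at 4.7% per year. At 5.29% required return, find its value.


Formula: PV = C / (r - g)
Spread: r - g = 0.0529 - 0.047 = 0.0059
Substituting: PV = $2,100.00 / 0.0059
PV = $355,932.20

$355,932.20


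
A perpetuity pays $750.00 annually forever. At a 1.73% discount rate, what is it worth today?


Formula: PV = C / r
Substituting: PV = $750.00 / 0.0173
PV = $43,352.60

$43,352.60


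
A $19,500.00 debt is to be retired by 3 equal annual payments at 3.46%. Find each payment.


Formula: PMT = PV * r / (1 - (1+r)^(-n))
Denominator: 1 - (1 + 0.0346)^(-3) = 0.097011
Numerator: $19,500.00 * 0.0346 = 674.7
PMT = 674.7 / 0.097011 = $6,954.90

$6,954.90


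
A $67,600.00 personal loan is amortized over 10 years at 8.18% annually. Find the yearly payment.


Formula: PMT = PV * r / (1 - (1+r)^(-n))
Denominator: 1 - (1 + 0.0818)^(-10) = 0.544456
Numerator: $67,600.00 * 0.0818 = 5529.68
PMT = 5529.68 / 0.544456 = $10,156.34

$10,156.34


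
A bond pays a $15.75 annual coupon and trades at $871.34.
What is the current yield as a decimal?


Formula: Current yield = annual coupon / price
Substituting: CY = $15.75 / $871.34
CY = 0.018076

0.018076


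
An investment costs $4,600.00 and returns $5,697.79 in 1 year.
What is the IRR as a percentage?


Formula: IRR = C1/C0 - 1
Substituting: IRR = $5,697.79 / $4,600.00 - 1
Ratio: 1.23865 - 1 = 0.23865
IRR = 23.865%

23.865%


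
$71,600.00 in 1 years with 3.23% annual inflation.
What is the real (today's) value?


Formula: Real value = nominal / (1 + inflation)^years
Price level: (1 + 0.0323)^1 = 1.0323
Real value = $71,600.00 / 1.0323 = $69,359.68

$69,359.68


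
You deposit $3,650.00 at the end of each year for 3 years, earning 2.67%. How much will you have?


Formula: FV = PMT * ((1+r)^n - 1) / r
Growth factor: (1 + 0.0267)^3 = 1.082258
Numerator: 1.082258 - 1 = 0.082258
FV = $3,650.00 * 0.082258 / 0.0267 = $11,244.97

$11,244.97


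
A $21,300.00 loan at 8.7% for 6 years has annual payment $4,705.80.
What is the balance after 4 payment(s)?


Formula: Balance = PV*(1+r)^k - PMT*((1+r)^k - 1)/r
Growth: (1 + 0.087)^4 = 1.396105
Accumulated factor: ((1+r)^k - 1)/r = 4.552935
Balance = $21,300.00 * 1.396105 - $4,705.80 * 4.552935
Balance = $8,311.84

$8,311.84


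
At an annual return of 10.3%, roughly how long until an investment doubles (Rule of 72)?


Formula: Years ≈ 72 / r
Substituting: Years ≈ 72 / 10.3
Years ≈ 7.0

7.0 years


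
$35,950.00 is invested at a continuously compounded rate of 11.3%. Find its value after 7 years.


Formula: FV = P * e^(r*t)
Exponent: r*t = 0.113 * 7 = 0.791
e^(0.791) = 2.205601
FV = $35,950.00 * 2.205601 = $79,291.35

$79,291.35


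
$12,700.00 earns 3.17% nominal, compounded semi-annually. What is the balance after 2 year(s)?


Formula: FV = P * (1 + r/m)^(m*t)
Period rate: r/m = 0.0317 / 2 = 0.01585
Total periods: m*t = 2 * 2 = 4
Growth factor: (1 + 0.01585)^4 = 1.064923
FV = $12,700.00 * 1.064923 = $13,524.53

$13,524.53


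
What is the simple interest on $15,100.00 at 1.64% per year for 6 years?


Formula: I = P * r * t
Substituting: I = $15,100.00 * 0.0164 * 6
Step: I = $15,100.00 * 0.0984
I = $1,485.84

$1,485.84


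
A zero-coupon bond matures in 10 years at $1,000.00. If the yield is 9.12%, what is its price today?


Formula: Price = FV / (1 + r)^n
Substituting: Price = $1,000.00 / (1 + 0.0912)^10
Discount factor: (1.0912)^10 = 2.393556
Price = $1,000.00 / 2.393556 = $417.79

$417.79


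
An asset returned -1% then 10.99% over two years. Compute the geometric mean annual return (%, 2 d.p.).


Formula: Geometric mean = ((1+r1)*(1+r2))^(1/2) - 1
Product: (1 + -0.01) * (1 + 0.1099) = 0.99 * 1.1099 = 1.098801
Square root: 1.098801^0.5 = 1.048237
Geometric mean = 1.048237 - 1 = 0.048237
As percentage: 4.82%

4.82%


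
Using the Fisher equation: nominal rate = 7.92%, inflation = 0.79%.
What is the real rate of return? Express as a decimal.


Formula: (1 + r_real) = (1 + r_nom) / (1 + inflation)
Substituting: (1 + r_real) = 1.0792 / 1.0079
(1 + r_real) = 1.070741
r_real = 1.070741 - 1 = 0.070741

0.070741


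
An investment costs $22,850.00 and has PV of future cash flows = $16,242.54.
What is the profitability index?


Formula: PI = PV(cash flows) / initial investment
Substituting: PI = $16,242.54 / $22,850.00
PI = 0.7108

0.7108


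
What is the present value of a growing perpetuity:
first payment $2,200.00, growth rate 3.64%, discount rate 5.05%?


Formula: PV = C / (r - g)
Spread: r - g = 0.0505 - 0.0364 = 0.0141
Substituting: PV = $2,200.00 / 0.0141
PV = $156,028.37

$156,028.37


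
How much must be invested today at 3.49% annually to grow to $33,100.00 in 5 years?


Formula: PV = FV / (1 + r)^n
Substituting: PV = $33,100.00 / (1 + 0.0349)^5
Discount factor: (1.0349)^5 = 1.187113
PV = $33,100.00 / 1.187113 = $27,882.78

$27,882.78


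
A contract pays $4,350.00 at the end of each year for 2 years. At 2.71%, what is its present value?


Formula: PV = PMT * (1 - (1+r)^(-n)) / r
Discount factor: (1 + 0.0271)^(-2) = 0.947926
Bracket: 1 - 0.947926 = 0.052074
PV = $4,350.00 * 0.052074 / 0.0271 = $8,358.70

$8,358.70


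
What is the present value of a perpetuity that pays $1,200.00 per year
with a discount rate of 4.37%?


Formula: PV = C / r
Substituting: PV = $1,200.00 / 0.0437
PV = $27,459.95

$27,459.95


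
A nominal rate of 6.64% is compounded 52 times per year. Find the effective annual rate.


Formula: EAR = (1 + r/m)^m - 1
Period rate: r/m = 0.0664 / 52 = 0.001277
Compounding: (1 + 0.001277)^52 = 1.068609
EAR = 1.068609 - 1 = 0.068609

0.068609


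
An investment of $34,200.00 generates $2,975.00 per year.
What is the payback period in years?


Formula: Payback = investment / annual cash flow
Substituting: Payback = $34,200.00 / $2,975.00
Payback = 11.4958 years

11.4958 years


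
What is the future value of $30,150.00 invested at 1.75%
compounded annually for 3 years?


Formula: FV = P * (1 + r)^n
Substituting: FV = $30,150.00 * (1 + 0.0175)^3
Growth factor: (1.0175)^3 = 1.053424
FV = $30,150.00 * 1.053424 = $31,760.74

$31,760.74


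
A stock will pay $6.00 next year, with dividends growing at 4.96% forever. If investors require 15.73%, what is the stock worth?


Formula: P = D1 / (r - g)
Spread: r - g = 0.1573 - 0.0496 = 0.1077
Substituting: P = $6.00 / 0.1077
P = $55.71

$55.71


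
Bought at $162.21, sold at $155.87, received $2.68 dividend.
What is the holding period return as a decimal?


Formula: HPR = (P1 - P0 + D) / P0
Gain: $155.87 - $162.21 + $2.68 = -$3.66
HPR = -$3.66 / $162.21 = -0.0226

-0.0226


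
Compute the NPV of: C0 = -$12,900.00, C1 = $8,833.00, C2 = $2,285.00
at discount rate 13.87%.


Formula: NPV = C0 + C1/(1+r) + C2/(1+r)^2
Discount C1: $8,833.00 / (1 + 0.1387) = $7,757.09
Discount C2: $2,285.00 / (1 + 0.1387)^2 = $1,762.25
NPV = -$12,900.00 + $7,757.09 + $1,762.25 = -$3,380.66

-$3,380.66


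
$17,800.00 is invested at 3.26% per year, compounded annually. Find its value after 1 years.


Formula: FV = P * (1 + r)^n
Substituting: FV = $17,800.00 * (1 + 0.0326)^1
Growth factor: (1.0326)^1 = 1.0326
FV = $17,800.00 * 1.0326 = $18,380.28

$18,380.28


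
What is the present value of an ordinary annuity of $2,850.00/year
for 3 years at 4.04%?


Formula: PV = PMT * (1 - (1+r)^(-n)) / r
Discount factor: (1 + 0.0404)^(-3) = 0.887971
Bracket: 1 - 0.887971 = 0.112029
PV = $2,850.00 * 0.112029 / 0.0404 = $7,903.01

$7,903.01


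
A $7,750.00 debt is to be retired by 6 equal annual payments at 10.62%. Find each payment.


Formula: PMT = PV * r / (1 - (1+r)^(-n))
Denominator: 1 - (1 + 0.1062)^(-6) = 0.454245
Numerator: $7,750.00 * 0.1062 = 823.05
PMT = 823.05 / 0.454245 = $1,811.91

$1,811.91


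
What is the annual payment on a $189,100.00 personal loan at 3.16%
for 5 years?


Formula: PMT = PV * r / (1 - (1+r)^(-n))
Denominator: 1 - (1 + 0.0316)^(-5) = 0.14406
Numerator: $189,100.00 * 0.0316 = 5975.56
PMT = 5975.56 / 0.14406 = $41,479.67

$41,479.67


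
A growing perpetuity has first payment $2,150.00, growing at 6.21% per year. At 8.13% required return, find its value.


Formula: PV = C / (r - g)
Spread: r - g = 0.0813 - 0.0621 = 0.0192
Substituting: PV = $2,150.00 / 0.0192
PV = $111,979.17

$111,979.17


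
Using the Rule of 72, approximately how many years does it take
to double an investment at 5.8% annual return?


Formula: Years ≈ 72 / r
Substituting: Years ≈ 72 / 5.8
Years ≈ 12.4

12.4 years


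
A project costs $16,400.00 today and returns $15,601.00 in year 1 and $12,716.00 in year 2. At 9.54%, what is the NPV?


Formula: NPV = C0 + C1/(1+r) + C2/(1+r)^2
Discount C1: $15,601.00 / (1 + 0.0954) = $14,242.29
Discount C2: $12,716.00 / (1 + 0.0954)^2 = $10,597.54
NPV = -$16,400.00 + $14,242.29 + $10,597.54 = $8,439.83

$8,439.83


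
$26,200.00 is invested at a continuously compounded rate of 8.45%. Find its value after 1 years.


Formula: FV = P * e^(r*t)
Exponent: r*t = 0.0845 * 1 = 0.0845
e^(0.0845) = 1.088173
FV = $26,200.00 * 1.088173 = $28,510.13

$28,510.13


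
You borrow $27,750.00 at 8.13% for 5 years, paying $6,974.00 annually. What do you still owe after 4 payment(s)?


Formula: Balance = PV*(1+r)^k - PMT*((1+r)^k - 1)/r
Growth: (1 + 0.0813)^4 = 1.367051
Accumulated factor: ((1+r)^k - 1)/r = 4.514776
Balance = $27,750.00 * 1.367051 - $6,974.00 * 4.514776
Balance = $6,449.62

$6,449.62


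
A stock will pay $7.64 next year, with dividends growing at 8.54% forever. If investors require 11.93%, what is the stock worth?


Formula: P = D1 / (r - g)
Spread: r - g = 0.1193 - 0.0854 = 0.0339
Substituting: P = $7.64 / 0.0339
P = $225.37

$225.37


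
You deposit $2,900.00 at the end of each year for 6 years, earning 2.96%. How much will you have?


Formula: FV = PMT * ((1+r)^n - 1) / r
Growth factor: (1 + 0.0296)^6 = 1.191273
Numerator: 1.191273 - 1 = 0.191273
FV = $2,900.00 * 0.191273 / 0.0296 = $18,739.56

$18,739.56


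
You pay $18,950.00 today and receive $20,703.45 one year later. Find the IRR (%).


Formula: IRR = C1/C0 - 1
Substituting: IRR = $20,703.45 / $18,950.00 - 1
Ratio: 1.09253 - 1 = 0.09253
IRR = 9.253%

9.253%


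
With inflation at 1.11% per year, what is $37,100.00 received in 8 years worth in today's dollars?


Formula: Real value = nominal / (1 + inflation)^years
Price level: (1 + 0.0111)^8 = 1.092328
Real value = $37,100.00 / 1.092328 = $33,964.17

$33,964.17


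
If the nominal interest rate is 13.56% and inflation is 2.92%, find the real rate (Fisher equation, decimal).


Formula: (1 + r_real) = (1 + r_nom) / (1 + inflation)
Substituting: (1 + r_real) = 1.1356 / 1.0292
(1 + r_real) = 1.103381
r_real = 1.103381 - 1 = 0.103381

0.103381


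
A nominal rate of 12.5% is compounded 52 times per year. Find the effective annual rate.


Formula: EAR = (1 + r/m)^m - 1
Period rate: r/m = 0.125 / 52 = 0.002404
Compounding: (1 + 0.002404)^52 = 1.132978
EAR = 1.132978 - 1 = 0.132978

0.132978


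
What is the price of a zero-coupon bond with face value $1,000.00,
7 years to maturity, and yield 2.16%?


Formula: Price = FV / (1 + r)^n
Substituting: Price = $1,000.00 / (1 + 0.0216)^7
Discount factor: (1.0216)^7 = 1.161358
Price = $1,000.00 / 1.161358 = $861.06

$861.06


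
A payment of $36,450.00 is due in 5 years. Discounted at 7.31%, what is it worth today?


Formula: PV = FV / (1 + r)^n
Substituting: PV = $36,450.00 / (1 + 0.0731)^5
Discount factor: (1.0731)^5 = 1.422987
PV = $36,450.00 / 1.422987 = $25,615.13

$25,615.13


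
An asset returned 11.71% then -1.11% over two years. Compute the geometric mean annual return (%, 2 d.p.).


Formula: Geometric mean = ((1+r1)*(1+r2))^(1/2) - 1
Product: (1 + 0.1171) * (1 + -0.0111) = 1.1171 * 0.9889 = 1.1047
Square root: 1.1047^0.5 = 1.051047
Geometric mean = 1.051047 - 1 = 0.051047
As percentage: 5.10%

5.10%


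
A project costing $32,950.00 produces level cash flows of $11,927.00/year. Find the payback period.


Formula: Payback = investment / annual cash flow
Substituting: Payback = $32,950.00 / $11,927.00
Payback = 2.7626 years

2.7626 years


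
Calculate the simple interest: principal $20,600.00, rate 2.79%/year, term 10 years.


Formula: I = P * r * t
Substituting: I = $20,600.00 * 0.0279 * 10
Step: I = $20,600.00 * 0.279
I = $5,747.40

$5,747.40


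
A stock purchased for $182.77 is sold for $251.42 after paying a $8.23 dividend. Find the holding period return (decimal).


Formula: HPR = (P1 - P0 + D) / P0
Gain: $251.42 - $182.77 + $8.23 = $76.88
HPR = $76.88 / $182.77 = 0.4206

0.4206


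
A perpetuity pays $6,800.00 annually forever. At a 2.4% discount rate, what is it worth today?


Formula: PV = C / r
Substituting: PV = $6,800.00 / 0.024
PV = $283,333.33

$283,333.33


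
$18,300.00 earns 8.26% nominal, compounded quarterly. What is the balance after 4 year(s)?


Formula: FV = P * (1 + r/m)^(m*t)
Period rate: r/m = 0.0826 / 4 = 0.02065
Total periods: m*t = 4 * 4 = 16
Growth factor: (1 + 0.02065)^16 = 1.38685
FV = $18,300.00 * 1.38685 = $25,379.35

$25,379.35


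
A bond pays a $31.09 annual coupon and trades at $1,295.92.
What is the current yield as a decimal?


Formula: Current yield = annual coupon / price
Substituting: CY = $31.09 / $1,295.92
CY = 0.023991

0.023991


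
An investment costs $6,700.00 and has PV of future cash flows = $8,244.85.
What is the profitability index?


Formula: PI = PV(cash flows) / initial investment
Substituting: PI = $8,244.85 / $6,700.00
PI = 1.2306

1.2306


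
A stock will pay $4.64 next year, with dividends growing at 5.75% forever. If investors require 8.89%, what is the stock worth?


Formula: P = D1 / (r - g)
Spread: r - g = 0.0889 - 0.0575 = 0.0314
Substituting: P = $4.64 / 0.0314
P = $147.77

$147.77


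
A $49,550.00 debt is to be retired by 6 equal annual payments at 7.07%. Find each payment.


Formula: PMT = PV * r / (1 - (1+r)^(-n))
Denominator: 1 - (1 + 0.0707)^(-6) = 0.336267
Numerator: $49,550.00 * 0.0707 = 3503.185
PMT = 3503.185 / 0.336267 = $10,417.86

$10,417.86


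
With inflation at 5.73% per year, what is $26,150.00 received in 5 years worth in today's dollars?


Formula: Real value = nominal / (1 + inflation)^years
Price level: (1 + 0.0573)^5 = 1.321269
Real value = $26,150.00 / 1.321269 = $19,791.58

$19,791.58


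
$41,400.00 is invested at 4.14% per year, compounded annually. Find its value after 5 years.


Formula: FV = P * (1 + r)^n
Substituting: FV = $41,400.00 * (1 + 0.0414)^5
Growth factor: (1.0414)^5 = 1.224864
FV = $41,400.00 * 1.224864 = $50,709.37

$50,709.37


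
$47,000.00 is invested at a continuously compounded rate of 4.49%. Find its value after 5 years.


Formula: FV = P * e^(r*t)
Exponent: r*t = 0.0449 * 5 = 0.2245
e^(0.2245) = 1.251697
FV = $47,000.00 * 1.251697 = $58,829.75

$58,829.75


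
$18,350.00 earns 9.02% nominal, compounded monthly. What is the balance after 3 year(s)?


Formula: FV = P * (1 + r/m)^(m*t)
Period rate: r/m = 0.0902 / 12 = 0.007517
Total periods: m*t = 12 * 3 = 36
Growth factor: (1 + 0.007517)^36 = 1.309425
FV = $18,350.00 * 1.309425 = $24,027.95

$24,027.95


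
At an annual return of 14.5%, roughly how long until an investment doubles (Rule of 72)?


Formula: Years ≈ 72 / r
Substituting: Years ≈ 72 / 14.5
Years ≈ 5.0

5.0 years


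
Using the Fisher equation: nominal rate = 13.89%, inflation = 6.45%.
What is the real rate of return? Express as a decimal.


Formula: (1 + r_real) = (1 + r_nom) / (1 + inflation)
Substituting: (1 + r_real) = 1.1389 / 1.0645
(1 + r_real) = 1.069892
r_real = 1.069892 - 1 = 0.069892

0.069892


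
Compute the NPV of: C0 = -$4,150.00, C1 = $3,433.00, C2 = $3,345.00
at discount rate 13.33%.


Formula: NPV = C0 + C1/(1+r) + C2/(1+r)^2
Discount C1: $3,433.00 / (1 + 0.1333) = $3,029.21
Discount C2: $3,345.00 / (1 + 0.1333)^2 = $2,604.39
NPV = -$4,150.00 + $3,029.21 + $2,604.39 = $1,483.60

$1,483.60


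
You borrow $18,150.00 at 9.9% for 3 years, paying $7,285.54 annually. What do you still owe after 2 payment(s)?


Formula: Balance = PV*(1+r)^k - PMT*((1+r)^k - 1)/r
Growth: (1 + 0.099)^2 = 1.207801
Accumulated factor: ((1+r)^k - 1)/r = 2.099
Balance = $18,150.00 * 1.207801 - $7,285.54 * 2.099
Balance = $6,629.24

$6,629.24


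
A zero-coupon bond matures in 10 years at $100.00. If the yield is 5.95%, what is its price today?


Formula: Price = FV / (1 + r)^n
Substituting: Price = $100.00 / (1 + 0.0595)^10
Discount factor: (1.0595)^10 = 1.782418
Price = $100.00 / 1.782418 = $56.10

$56.10


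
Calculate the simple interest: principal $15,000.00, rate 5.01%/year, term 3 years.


Formula: I = P * r * t
Substituting: I = $15,000.00 * 0.0501 * 3
Step: I = $15,000.00 * 0.1503
I = $2,254.50

$2,254.50


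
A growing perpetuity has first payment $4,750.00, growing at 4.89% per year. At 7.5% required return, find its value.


Formula: PV = C / (r - g)
Spread: r - g = 0.075 - 0.0489 = 0.0261
Substituting: PV = $4,750.00 / 0.0261
PV = $181,992.34

$181,992.34


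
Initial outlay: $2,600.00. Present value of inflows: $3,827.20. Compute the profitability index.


Formula: PI = PV(cash flows) / initial investment
Substituting: PI = $3,827.20 / $2,600.00
PI = 1.472

1.472


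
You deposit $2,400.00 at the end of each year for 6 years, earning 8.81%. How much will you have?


Formula: FV = PMT * ((1+r)^n - 1) / r
Growth factor: (1 + 0.0881)^6 = 1.659636
Numerator: 1.659636 - 1 = 0.659636
FV = $2,400.00 * 0.659636 / 0.0881 = $17,969.65

$17,969.65


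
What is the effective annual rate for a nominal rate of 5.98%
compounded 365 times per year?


Formula: EAR = (1 + r/m)^m - 1
Period rate: r/m = 0.0598 / 365 = 0.000164
Compounding: (1 + 0.000164)^365 = 1.061619
EAR = 1.061619 - 1 = 0.061619

0.061619


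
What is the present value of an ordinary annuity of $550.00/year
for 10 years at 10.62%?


Formula: PV = PMT * (1 - (1+r)^(-n)) / r
Discount factor: (1 + 0.1062)^(-10) = 0.364471
Bracket: 1 - 0.364471 = 0.635529
PV = $550.00 * 0.635529 / 0.1062 = $3,291.34

$3,291.34


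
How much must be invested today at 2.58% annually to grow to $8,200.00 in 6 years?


Formula: PV = FV / (1 + r)^n
Substituting: PV = $8,200.00 / (1 + 0.0258)^6
Discount factor: (1.0258)^6 = 1.165135
PV = $8,200.00 / 1.165135 = $7,037.81

$7,037.81


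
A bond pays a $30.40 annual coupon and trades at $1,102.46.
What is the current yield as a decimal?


Formula: Current yield = annual coupon / price
Substituting: CY = $30.40 / $1,102.46
CY = 0.027575

0.027575


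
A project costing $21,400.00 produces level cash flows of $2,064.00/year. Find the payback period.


Formula: Payback = investment / annual cash flow
Substituting: Payback = $21,400.00 / $2,064.00
Payback = 10.3682 years

10.3682 years


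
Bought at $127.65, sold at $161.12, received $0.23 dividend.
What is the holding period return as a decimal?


Formula: HPR = (P1 - P0 + D) / P0
Gain: $161.12 - $127.65 + $0.23 = $33.70
HPR = $33.70 / $127.65 = 0.264

0.264


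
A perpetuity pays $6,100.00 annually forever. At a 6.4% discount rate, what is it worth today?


Formula: PV = C / r
Substituting: PV = $6,100.00 / 0.064
PV = $95,312.50

$95,312.50


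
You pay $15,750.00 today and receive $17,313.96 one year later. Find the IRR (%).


Formula: IRR = C1/C0 - 1
Substituting: IRR = $17,313.96 / $15,750.00 - 1
Ratio: 1.099299 - 1 = 0.099299
IRR = 9.9299%

9.9299%


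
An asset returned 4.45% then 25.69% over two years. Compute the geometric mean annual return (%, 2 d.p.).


Formula: Geometric mean = ((1+r1)*(1+r2))^(1/2) - 1
Product: (1 + 0.0445) * (1 + 0.2569) = 1.0445 * 1.2569 = 1.312832
Square root: 1.312832^0.5 = 1.145789
Geometric mean = 1.145789 - 1 = 0.145789
As percentage: 14.58%

14.58%


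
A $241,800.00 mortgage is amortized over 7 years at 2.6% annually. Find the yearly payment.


Formula: PMT = PV * r / (1 - (1+r)^(-n))
Denominator: 1 - (1 + 0.026)^(-7) = 0.164458
Numerator: $241,800.00 * 0.026 = 6286.8
PMT = 6286.8 / 0.164458 = $38,227.47

$38,227.47


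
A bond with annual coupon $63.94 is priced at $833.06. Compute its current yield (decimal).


Formula: Current yield = annual coupon / price
Substituting: CY = $63.94 / $833.06
CY = 0.076753

0.076753


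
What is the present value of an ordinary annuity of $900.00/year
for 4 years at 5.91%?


Formula: PV = PMT * (1 - (1+r)^(-n)) / r
Discount factor: (1 + 0.0591)^(-4) = 0.79479
Bracket: 1 - 0.79479 = 0.20521
PV = $900.00 * 0.20521 / 0.0591 = $3,125.03

$3,125.03


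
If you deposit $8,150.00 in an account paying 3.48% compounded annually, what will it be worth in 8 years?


Formula: FV = P * (1 + r)^n
Substituting: FV = $8,150.00 * (1 + 0.0348)^8
Growth factor: (1.0348)^8 = 1.314775
FV = $8,150.00 * 1.314775 = $10,715.41

$10,715.41


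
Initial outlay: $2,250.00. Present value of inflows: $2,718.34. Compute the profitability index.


Formula: PI = PV(cash flows) / initial investment
Substituting: PI = $2,718.34 / $2,250.00
PI = 1.2082

1.2082


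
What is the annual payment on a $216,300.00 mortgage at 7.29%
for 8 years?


Formula: PMT = PV * r / (1 - (1+r)^(-n))
Denominator: 1 - (1 + 0.0729)^(-8) = 0.430458
Numerator: $216,300.00 * 0.0729 = 15768.27
PMT = 15768.27 / 0.430458 = $36,631.41

$36,631.41


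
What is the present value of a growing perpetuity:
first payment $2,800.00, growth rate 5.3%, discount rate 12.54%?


Formula: PV = C / (r - g)
Spread: r - g = 0.1254 - 0.053 = 0.0724
Substituting: PV = $2,800.00 / 0.0724
PV = $38,674.03

$38,674.03


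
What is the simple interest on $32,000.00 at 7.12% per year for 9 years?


Formula: I = P * r * t
Substituting: I = $32,000.00 * 0.0712 * 9
Step: I = $32,000.00 * 0.6408
I = $20,505.60

$20,505.60


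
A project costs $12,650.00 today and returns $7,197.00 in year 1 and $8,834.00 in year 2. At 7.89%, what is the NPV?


Formula: NPV = C0 + C1/(1+r) + C2/(1+r)^2
Discount C1: $7,197.00 / (1 + 0.0789) = $6,670.68
Discount C2: $8,834.00 / (1 + 0.0789)^2 = $7,589.18
NPV = -$12,650.00 + $6,670.68 + $7,589.18 = $1,609.87

$1,609.87


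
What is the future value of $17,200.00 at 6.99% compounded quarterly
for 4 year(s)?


Formula: FV = P * (1 + r/m)^(m*t)
Period rate: r/m = 0.0699 / 4 = 0.017475
Total periods: m*t = 4 * 4 = 16
Growth factor: (1 + 0.017475)^16 = 1.319411
FV = $17,200.00 * 1.319411 = $22,693.86

$22,693.86
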